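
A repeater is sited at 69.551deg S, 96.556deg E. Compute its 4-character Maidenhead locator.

Shift to the Maidenhead origin (180°W, 90°S): lon 276.56, lat 20.45.
Field: 276.56/20 → 13 → N, 20.45/10 → 2 → C; chars NC.
Square: 16.56/2 → 8, 0.45/1 → 0; chars 80.

NC80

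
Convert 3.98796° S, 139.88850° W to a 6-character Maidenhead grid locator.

CI06ba

Shift to the Maidenhead origin (180°W, 90°S): lon 40.1115, lat 86.0120.
Field: 40.1115/20 → 2 → C, 86.0120/10 → 8 → I; chars CI.
Square: 0.1115/2 → 0, 6.0120/1 → 6; chars 06.
Subsquare: 0.1115/0.0833333 → 1 → b, 0.0120/0.0416667 → 0 → a; chars ba.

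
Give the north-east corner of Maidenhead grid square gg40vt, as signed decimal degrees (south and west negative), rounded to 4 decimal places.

-29.1667, -50.1667

Field G=6, G=6: +6·20° lon, +6·10° lat → SW at lon -60°, lat -30°.
Square 4, 0: +4·2° lon, +0·1° lat → SW at lon -52°, lat -30°.
Subsquare v=21, t=19: +21·0.0833333° lon, +19·0.0416667° lat → SW at lon -50.25°, lat -29.2083°.
Cell spans 0.0833333° lon × 0.0416667° lat. NE corner is SW corner plus one full cell.
latitude -29.1667, longitude -50.1667.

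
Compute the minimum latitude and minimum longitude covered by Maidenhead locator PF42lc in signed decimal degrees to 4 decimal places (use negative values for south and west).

-37.9167, 128.9167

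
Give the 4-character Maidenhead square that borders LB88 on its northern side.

LB89

Latitude square 8; +1 → 9.
The longitude characters are unchanged.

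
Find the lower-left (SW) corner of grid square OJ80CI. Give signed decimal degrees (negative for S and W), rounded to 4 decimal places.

0.3333, 116.1667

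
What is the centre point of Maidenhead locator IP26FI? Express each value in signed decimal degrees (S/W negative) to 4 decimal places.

66.3542, -15.5417

Field I=8, P=15: +8·20° lon, +15·10° lat → SW at lon -20°, lat 60°.
Square 2, 6: +2·2° lon, +6·1° lat → SW at lon -16°, lat 66°.
Subsquare f=5, i=8: +5·0.0833333° lon, +8·0.0416667° lat → SW at lon -15.5833°, lat 66.3333°.
Cell spans 0.0833333° lon × 0.0416667° lat. Centre is SW corner plus half of each.
latitude 66.3542, longitude -15.5417.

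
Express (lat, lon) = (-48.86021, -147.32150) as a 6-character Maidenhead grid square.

Offset from 180°W / 90°S: lon 32.6785°, lat 41.1398°.
Field (20°×10°, letters A–R): 32.6785/20 → 1 → B, 41.1398/10 → 4 → E; chars BE.
Square (2°×1°, digits 0–9): 12.6785/2 → 6, 1.1398/1 → 1; chars 61.
Subsquare (5′×2.5′, letters a–x): 0.6785/0.0833333 → 8 → i, 0.1398/0.0416667 → 3 → d; chars id.

BE61id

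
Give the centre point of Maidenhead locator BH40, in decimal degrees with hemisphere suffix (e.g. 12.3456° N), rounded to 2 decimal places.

Field B=1, H=7: +1·20° lon, +7·10° lat → SW at lon -160°, lat -20°.
Square 4, 0: +4·2° lon, +0·1° lat → SW at lon -152°, lat -20°.
Cell spans 2° lon × 1° lat. Centre is SW corner plus half of each.
latitude 19.50° S, longitude 151.00° W.

19.50° S, 151.00° W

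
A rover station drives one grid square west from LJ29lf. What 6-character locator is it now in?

LJ29kf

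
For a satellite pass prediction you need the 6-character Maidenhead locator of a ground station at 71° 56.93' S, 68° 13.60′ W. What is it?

Shift to the Maidenhead origin (180°W, 90°S): lon 111.7733, lat 18.0512.
Field: 111.7733/20 → 5 → F, 18.0512/10 → 1 → B; chars FB.
Square: 11.7733/2 → 5, 8.0512/1 → 8; chars 58.
Subsquare: 1.7733/0.0833333 → 21 → v, 0.0512/0.0416667 → 1 → b; chars vb.

FB58vb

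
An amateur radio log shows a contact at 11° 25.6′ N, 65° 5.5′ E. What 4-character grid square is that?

Offset from 180°W / 90°S: lon 245.09°, lat 101.43°.
Field: 245.09/20 → 12 → M, 101.43/10 → 10 → K; chars MK.
Square: 5.09/2 → 2, 1.43/1 → 1; chars 21.

MK21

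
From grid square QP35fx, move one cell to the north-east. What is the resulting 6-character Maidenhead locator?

Longitude subsquare f = 5; +1 → 6 = g.
Latitude subsquare x = 23; +1 → 24, wraps to 0 = a, carry into square.
Latitude square 5; +1 → 6.

QP36ga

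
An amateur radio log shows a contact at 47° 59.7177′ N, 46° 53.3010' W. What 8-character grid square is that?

Shift to the Maidenhead origin (180°W, 90°S): lon 133.11165, lat 137.99529.
Field (20°×10°, letters A–R): lon ⌊133.11165/20⌋ = 6 → G; lat ⌊137.99529/10⌋ = 13 → N.
Square (2°×1°, digits 0–9): lon ⌊13.11165/2⌋ = 6; lat ⌊7.99529/1⌋ = 7.
Subsquare (5′×2.5′, letters a–x): lon ⌊1.11165/0.0833333⌋ = 13 → n; lat ⌊0.99529/0.0416667⌋ = 23 → x.
Extended square (30″×15″, digits 0–9): lon ⌊0.02832/0.00833333⌋ = 3; lat ⌊0.03696/0.00416667⌋ = 8.

GN67nx38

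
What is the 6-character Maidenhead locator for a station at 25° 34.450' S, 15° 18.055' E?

Add 180° to longitude and 90° to latitude: 195.3009, 64.4258.
Field: 195.3009/20 → 9 → J, 64.4258/10 → 6 → G; chars JG.
Square: 15.3009/2 → 7, 4.4258/1 → 4; chars 74.
Subsquare: 1.3009/0.0833333 → 15 → p, 0.4258/0.0416667 → 10 → k; chars pk.

JG74pk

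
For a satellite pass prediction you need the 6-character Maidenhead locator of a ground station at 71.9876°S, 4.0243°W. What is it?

IB78xa

Add 180° to longitude and 90° to latitude: 175.9757, 18.0124.
Field: lon ⌊175.9757/20⌋ = 8 → I; lat ⌊18.0124/10⌋ = 1 → B.
Square: lon ⌊15.9757/2⌋ = 7; lat ⌊8.0124/1⌋ = 8.
Subsquare: lon ⌊1.9757/0.0833333⌋ = 23 → x; lat ⌊0.0124/0.0416667⌋ = 0 → a.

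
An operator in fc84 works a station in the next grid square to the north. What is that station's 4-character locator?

Latitude square 4; +1 → 5.
The longitude characters are unchanged.

FC85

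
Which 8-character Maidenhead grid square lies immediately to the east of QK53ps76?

QK53ps86

Longitude extended square 7; +1 → 8.
The latitude characters are unchanged.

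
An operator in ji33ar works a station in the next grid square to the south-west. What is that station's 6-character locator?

JI23xq

Longitude subsquare a = 0; −1 → -1, wraps to 23 = x, carry into square.
Longitude square 3; −1 → 2.
Latitude subsquare r = 17; −1 → 16 = q.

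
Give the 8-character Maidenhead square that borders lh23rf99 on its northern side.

Latitude extended square 9; +1 → 10, wraps to 0, carry into subsquare.
Latitude subsquare f = 5; +1 → 6 = g.
The longitude characters are unchanged.

LH23rg90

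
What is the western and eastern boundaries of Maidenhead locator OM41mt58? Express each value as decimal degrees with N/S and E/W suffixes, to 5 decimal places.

Field O=14, M=12: +14·20° lon, +12·10° lat → SW at lon 100°, lat 30°.
Square 4, 1: +4·2° lon, +1·1° lat → SW at lon 108°, lat 31°.
Subsquare m=12, t=19: +12·0.0833333° lon, +19·0.0416667° lat → SW at lon 109°, lat 31.7917°.
Extended square 5, 8: +5·0.00833333° lon, +8·0.00416667° lat → SW at lon 109.042°, lat 31.825°.
Cell spans 0.00833333° lon × 0.00416667° lat.
west 109.04167° E, east 109.05000° E.

109.04167° E, 109.05000° E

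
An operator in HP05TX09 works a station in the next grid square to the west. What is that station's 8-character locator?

HP05sx99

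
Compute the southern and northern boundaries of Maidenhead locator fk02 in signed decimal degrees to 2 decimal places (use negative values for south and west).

Field F=5, K=10: +5·20° lon, +10·10° lat → SW at lon -80°, lat 10°.
Square 0, 2: +0·2° lon, +2·1° lat → SW at lon -80°, lat 12°.
Cell spans 2° lon × 1° lat.
south 12.00, north 13.00.

12.00, 13.00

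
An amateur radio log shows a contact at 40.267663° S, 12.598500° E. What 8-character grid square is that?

Shift to the Maidenhead origin (180°W, 90°S): lon 192.59850, lat 49.73234.
Field (20°×10°, letters A–R): 192.59850/20 → 9 → J, 49.73234/10 → 4 → E; chars JE.
Square (2°×1°, digits 0–9): 12.59850/2 → 6, 9.73234/1 → 9; chars 69.
Subsquare (5′×2.5′, letters a–x): 0.59850/0.0833333 → 7 → h, 0.73234/0.0416667 → 17 → r; chars hr.
Extended square (30″×15″, digits 0–9): 0.01517/0.00833333 → 1, 0.02400/0.00416667 → 5; chars 15.

JE69hr15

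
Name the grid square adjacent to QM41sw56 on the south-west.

QM41sw45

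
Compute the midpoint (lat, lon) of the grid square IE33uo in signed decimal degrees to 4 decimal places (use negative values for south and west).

Field I=8, E=4: +8·20° lon, +4·10° lat → SW at lon -20°, lat -50°.
Square 3, 3: +3·2° lon, +3·1° lat → SW at lon -14°, lat -47°.
Subsquare u=20, o=14: +20·0.0833333° lon, +14·0.0416667° lat → SW at lon -12.3333°, lat -46.4167°.
Cell spans 0.0833333° lon × 0.0416667° lat. Centre is SW corner plus half of each.
latitude -46.3958, longitude -12.2917.

-46.3958, -12.2917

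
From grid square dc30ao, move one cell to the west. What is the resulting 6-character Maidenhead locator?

Longitude subsquare a = 0; −1 → -1, wraps to 23 = x, carry into square.
Longitude square 3; −1 → 2.
The latitude characters are unchanged.

DC20xo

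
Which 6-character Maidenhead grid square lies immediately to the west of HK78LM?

Longitude subsquare l = 11; −1 → 10 = k.
The latitude characters are unchanged.

HK78km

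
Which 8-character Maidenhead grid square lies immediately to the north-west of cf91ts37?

Longitude extended square 3; −1 → 2.
Latitude extended square 7; +1 → 8.

CF91ts28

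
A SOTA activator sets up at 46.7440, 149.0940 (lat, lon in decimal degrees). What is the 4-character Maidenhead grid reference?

Add 180° to longitude and 90° to latitude: 329.09, 136.74.
Field: 329.09/20 → 16 → Q, 136.74/10 → 13 → N; chars QN.
Square: 9.09/2 → 4, 6.74/1 → 6; chars 46.

QN46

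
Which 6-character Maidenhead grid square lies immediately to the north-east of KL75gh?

Longitude subsquare g = 6; +1 → 7 = h.
Latitude subsquare h = 7; +1 → 8 = i.

KL75hi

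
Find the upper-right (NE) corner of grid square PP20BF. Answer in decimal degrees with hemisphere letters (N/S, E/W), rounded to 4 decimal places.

Field P=15, P=15: +15·20° lon, +15·10° lat → SW at lon 120°, lat 60°.
Square 2, 0: +2·2° lon, +0·1° lat → SW at lon 124°, lat 60°.
Subsquare b=1, f=5: +1·0.0833333° lon, +5·0.0416667° lat → SW at lon 124.083°, lat 60.2083°.
Cell spans 0.0833333° lon × 0.0416667° lat. NE corner is SW corner plus one full cell.
latitude 60.2500° N, longitude 124.1667° E.

60.2500° N, 124.1667° E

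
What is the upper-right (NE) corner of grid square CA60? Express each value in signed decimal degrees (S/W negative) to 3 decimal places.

Field C=2, A=0: +2·20° lon, +0·10° lat → SW at lon -140°, lat -90°.
Square 6, 0: +6·2° lon, +0·1° lat → SW at lon -128°, lat -90°.
Cell spans 2° lon × 1° lat. NE corner is SW corner plus one full cell.
latitude -89.000, longitude -126.000.

-89.000, -126.000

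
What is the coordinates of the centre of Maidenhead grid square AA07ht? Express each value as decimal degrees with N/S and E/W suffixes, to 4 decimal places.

Field A=0, A=0: +0·20° lon, +0·10° lat → SW at lon -180°, lat -90°.
Square 0, 7: +0·2° lon, +7·1° lat → SW at lon -180°, lat -83°.
Subsquare h=7, t=19: +7·0.0833333° lon, +19·0.0416667° lat → SW at lon -179.417°, lat -82.2083°.
Cell spans 0.0833333° lon × 0.0416667° lat. Centre is SW corner plus half of each.
latitude 82.1875° S, longitude 179.3750° W.

82.1875° S, 179.3750° W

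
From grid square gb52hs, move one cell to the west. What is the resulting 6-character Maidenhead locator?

GB52gs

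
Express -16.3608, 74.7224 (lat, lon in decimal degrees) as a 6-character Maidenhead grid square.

MH73ip

Shift to the Maidenhead origin (180°W, 90°S): lon 254.7224, lat 73.6392.
Field: lon ⌊254.7224/20⌋ = 12 → M; lat ⌊73.6392/10⌋ = 7 → H.
Square: lon ⌊14.7224/2⌋ = 7; lat ⌊3.6392/1⌋ = 3.
Subsquare: lon ⌊0.7224/0.0833333⌋ = 8 → i; lat ⌊0.6392/0.0416667⌋ = 15 → p.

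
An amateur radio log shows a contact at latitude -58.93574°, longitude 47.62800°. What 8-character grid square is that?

Offset from 180°W / 90°S: lon 227.62800°, lat 31.06426°.
Field: lon ⌊227.62800/20⌋ = 11 → L; lat ⌊31.06426/10⌋ = 3 → D.
Square: lon ⌊7.62800/2⌋ = 3; lat ⌊1.06426/1⌋ = 1.
Subsquare: lon ⌊1.62800/0.0833333⌋ = 19 → t; lat ⌊0.06426/0.0416667⌋ = 1 → b.
Extended square: lon ⌊0.04467/0.00833333⌋ = 5; lat ⌊0.02259/0.00416667⌋ = 5.

LD31tb55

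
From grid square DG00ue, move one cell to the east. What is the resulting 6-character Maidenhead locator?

Longitude subsquare u = 20; +1 → 21 = v.
The latitude characters are unchanged.

DG00ve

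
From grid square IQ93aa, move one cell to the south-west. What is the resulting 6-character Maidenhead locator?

Longitude subsquare a = 0; −1 → -1, wraps to 23 = x, carry into square.
Longitude square 9; −1 → 8.
Latitude subsquare a = 0; −1 → -1, wraps to 23 = x, carry into square.
Latitude square 3; −1 → 2.

IQ82xx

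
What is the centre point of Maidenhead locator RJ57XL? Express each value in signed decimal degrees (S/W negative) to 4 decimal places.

7.4792, 171.9583

Field R=17, J=9: +17·20° lon, +9·10° lat → SW at lon 160°, lat 0°.
Square 5, 7: +5·2° lon, +7·1° lat → SW at lon 170°, lat 7°.
Subsquare x=23, l=11: +23·0.0833333° lon, +11·0.0416667° lat → SW at lon 171.917°, lat 7.45833°.
Cell spans 0.0833333° lon × 0.0416667° lat. Centre is SW corner plus half of each.
latitude 7.4792, longitude 171.9583.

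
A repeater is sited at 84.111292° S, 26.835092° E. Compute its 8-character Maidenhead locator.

Add 180° to longitude and 90° to latitude: 206.83509, 5.88871.
Field (20°×10°, letters A–R): lon ⌊206.83509/20⌋ = 10 → K; lat ⌊5.88871/10⌋ = 0 → A.
Square (2°×1°, digits 0–9): lon ⌊6.83509/2⌋ = 3; lat ⌊5.88871/1⌋ = 5.
Subsquare (5′×2.5′, letters a–x): lon ⌊0.83509/0.0833333⌋ = 10 → k; lat ⌊0.88871/0.0416667⌋ = 21 → v.
Extended square (30″×15″, digits 0–9): lon ⌊0.00176/0.00833333⌋ = 0; lat ⌊0.01371/0.00416667⌋ = 3.

KA35kv03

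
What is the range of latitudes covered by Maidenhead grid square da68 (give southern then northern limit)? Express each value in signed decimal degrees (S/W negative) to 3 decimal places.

-82.000, -81.000

Field D=3, A=0: +3·20° lon, +0·10° lat → SW at lon -120°, lat -90°.
Square 6, 8: +6·2° lon, +8·1° lat → SW at lon -108°, lat -82°.
Cell spans 2° lon × 1° lat.
south -82.000, north -81.000.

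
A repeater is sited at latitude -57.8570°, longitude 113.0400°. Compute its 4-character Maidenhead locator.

Add 180° to longitude and 90° to latitude: 293.04, 32.14.
Field: lon ⌊293.04/20⌋ = 14 → O; lat ⌊32.14/10⌋ = 3 → D.
Square: lon ⌊13.04/2⌋ = 6; lat ⌊2.14/1⌋ = 2.

OD62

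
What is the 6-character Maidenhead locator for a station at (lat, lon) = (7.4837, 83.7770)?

NJ17vl

Shift to the Maidenhead origin (180°W, 90°S): lon 263.7770, lat 97.4837.
Field: lon ⌊263.7770/20⌋ = 13 → N; lat ⌊97.4837/10⌋ = 9 → J.
Square: lon ⌊3.7770/2⌋ = 1; lat ⌊7.4837/1⌋ = 7.
Subsquare: lon ⌊1.7770/0.0833333⌋ = 21 → v; lat ⌊0.4837/0.0416667⌋ = 11 → l.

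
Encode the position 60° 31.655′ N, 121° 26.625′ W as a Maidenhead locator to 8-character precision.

CP90gm66

Offset from 180°W / 90°S: lon 58.55625°, lat 150.52758°.
Field (20°×10°, letters A–R): lon ⌊58.55625/20⌋ = 2 → C; lat ⌊150.52758/10⌋ = 15 → P.
Square (2°×1°, digits 0–9): lon ⌊18.55625/2⌋ = 9; lat ⌊0.52758/1⌋ = 0.
Subsquare (5′×2.5′, letters a–x): lon ⌊0.55625/0.0833333⌋ = 6 → g; lat ⌊0.52758/0.0416667⌋ = 12 → m.
Extended square (30″×15″, digits 0–9): lon ⌊0.05625/0.00833333⌋ = 6; lat ⌊0.02758/0.00416667⌋ = 6.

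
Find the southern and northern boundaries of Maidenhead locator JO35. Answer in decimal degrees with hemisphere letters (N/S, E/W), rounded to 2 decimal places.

Field J=9, O=14: +9·20° lon, +14·10° lat → SW at lon 0°, lat 50°.
Square 3, 5: +3·2° lon, +5·1° lat → SW at lon 6°, lat 55°.
Cell spans 2° lon × 1° lat.
south 55.00° N, north 56.00° N.

55.00° N, 56.00° N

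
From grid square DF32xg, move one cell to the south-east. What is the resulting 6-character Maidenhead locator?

DF42af

Longitude subsquare x = 23; +1 → 24, wraps to 0 = a, carry into square.
Longitude square 3; +1 → 4.
Latitude subsquare g = 6; −1 → 5 = f.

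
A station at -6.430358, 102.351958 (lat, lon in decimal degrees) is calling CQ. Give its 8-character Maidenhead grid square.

OI13en26

Shift to the Maidenhead origin (180°W, 90°S): lon 282.35196, lat 83.56964.
Field: lon ⌊282.35196/20⌋ = 14 → O; lat ⌊83.56964/10⌋ = 8 → I.
Square: lon ⌊2.35196/2⌋ = 1; lat ⌊3.56964/1⌋ = 3.
Subsquare: lon ⌊0.35196/0.0833333⌋ = 4 → e; lat ⌊0.56964/0.0416667⌋ = 13 → n.
Extended square: lon ⌊0.01862/0.00833333⌋ = 2; lat ⌊0.02798/0.00416667⌋ = 6.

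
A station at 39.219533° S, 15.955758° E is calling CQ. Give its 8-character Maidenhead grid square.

Shift to the Maidenhead origin (180°W, 90°S): lon 195.95576, lat 50.78047.
Field: 195.95576/20 → 9 → J, 50.78047/10 → 5 → F; chars JF.
Square: 15.95576/2 → 7, 0.78047/1 → 0; chars 70.
Subsquare: 1.95576/0.0833333 → 23 → x, 0.78047/0.0416667 → 18 → s; chars xs.
Extended square: 0.03909/0.00833333 → 4, 0.03047/0.00416667 → 7; chars 47.

JF70xs47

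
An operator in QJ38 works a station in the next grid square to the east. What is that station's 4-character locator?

QJ48

Longitude square 3; +1 → 4.
The latitude characters are unchanged.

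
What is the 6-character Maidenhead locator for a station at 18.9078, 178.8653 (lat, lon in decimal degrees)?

Offset from 180°W / 90°S: lon 358.8653°, lat 108.9078°.
Field: lon ⌊358.8653/20⌋ = 17 → R; lat ⌊108.9078/10⌋ = 10 → K.
Square: lon ⌊18.8653/2⌋ = 9; lat ⌊8.9078/1⌋ = 8.
Subsquare: lon ⌊0.8653/0.0833333⌋ = 10 → k; lat ⌊0.9078/0.0416667⌋ = 21 → v.

RK98kv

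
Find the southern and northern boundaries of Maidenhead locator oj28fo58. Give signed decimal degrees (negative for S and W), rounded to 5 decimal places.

Field O=14, J=9: +14·20° lon, +9·10° lat → SW at lon 100°, lat 0°.
Square 2, 8: +2·2° lon, +8·1° lat → SW at lon 104°, lat 8°.
Subsquare f=5, o=14: +5·0.0833333° lon, +14·0.0416667° lat → SW at lon 104.417°, lat 8.58333°.
Extended square 5, 8: +5·0.00833333° lon, +8·0.00416667° lat → SW at lon 104.458°, lat 8.61667°.
Cell spans 0.00833333° lon × 0.00416667° lat.
south 8.61667, north 8.62083.

8.61667, 8.62083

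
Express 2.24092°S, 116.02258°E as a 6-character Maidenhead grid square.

OI87as

Add 180° to longitude and 90° to latitude: 296.0226, 87.7591.
Field: 296.0226/20 → 14 → O, 87.7591/10 → 8 → I; chars OI.
Square: 16.0226/2 → 8, 7.7591/1 → 7; chars 87.
Subsquare: 0.0226/0.0833333 → 0 → a, 0.7591/0.0416667 → 18 → s; chars as.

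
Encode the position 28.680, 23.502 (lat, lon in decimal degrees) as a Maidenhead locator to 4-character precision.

KL18

Shift to the Maidenhead origin (180°W, 90°S): lon 203.50, lat 118.68.
Field: lon ⌊203.50/20⌋ = 10 → K; lat ⌊118.68/10⌋ = 11 → L.
Square: lon ⌊3.50/2⌋ = 1; lat ⌊8.68/1⌋ = 8.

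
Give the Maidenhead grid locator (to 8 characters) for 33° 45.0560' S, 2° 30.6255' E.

JF16gf19

Offset from 180°W / 90°S: lon 182.51042°, lat 56.24907°.
Field: lon ⌊182.51042/20⌋ = 9 → J; lat ⌊56.24907/10⌋ = 5 → F.
Square: lon ⌊2.51042/2⌋ = 1; lat ⌊6.24907/1⌋ = 6.
Subsquare: lon ⌊0.51042/0.0833333⌋ = 6 → g; lat ⌊0.24907/0.0416667⌋ = 5 → f.
Extended square: lon ⌊0.01042/0.00833333⌋ = 1; lat ⌊0.04073/0.00416667⌋ = 9.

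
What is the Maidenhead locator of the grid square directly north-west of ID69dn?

ID69co

Longitude subsquare d = 3; −1 → 2 = c.
Latitude subsquare n = 13; +1 → 14 = o.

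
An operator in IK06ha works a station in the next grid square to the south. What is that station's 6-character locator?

IK05hx

Latitude subsquare a = 0; −1 → -1, wraps to 23 = x, carry into square.
Latitude square 6; −1 → 5.
The longitude characters are unchanged.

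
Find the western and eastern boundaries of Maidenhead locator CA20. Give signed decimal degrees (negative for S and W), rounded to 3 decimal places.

-136.000, -134.000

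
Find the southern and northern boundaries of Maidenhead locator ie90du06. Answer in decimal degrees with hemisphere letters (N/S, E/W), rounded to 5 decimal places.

Field I=8, E=4: +8·20° lon, +4·10° lat → SW at lon -20°, lat -50°.
Square 9, 0: +9·2° lon, +0·1° lat → SW at lon -2°, lat -50°.
Subsquare d=3, u=20: +3·0.0833333° lon, +20·0.0416667° lat → SW at lon -1.75°, lat -49.1667°.
Extended square 0, 6: +0·0.00833333° lon, +6·0.00416667° lat → SW at lon -1.75°, lat -49.1417°.
Cell spans 0.00833333° lon × 0.00416667° lat.
south 49.14167° S, north 49.13750° S.

49.14167° S, 49.13750° S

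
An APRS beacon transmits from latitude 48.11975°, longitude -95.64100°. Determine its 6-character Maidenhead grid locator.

EN28ec

Shift to the Maidenhead origin (180°W, 90°S): lon 84.3590, lat 138.1198.
Field: lon ⌊84.3590/20⌋ = 4 → E; lat ⌊138.1198/10⌋ = 13 → N.
Square: lon ⌊4.3590/2⌋ = 2; lat ⌊8.1198/1⌋ = 8.
Subsquare: lon ⌊0.3590/0.0833333⌋ = 4 → e; lat ⌊0.1198/0.0416667⌋ = 2 → c.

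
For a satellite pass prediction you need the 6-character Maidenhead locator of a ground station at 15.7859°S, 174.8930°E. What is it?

RH74kf

Offset from 180°W / 90°S: lon 354.8930°, lat 74.2141°.
Field: lon ⌊354.8930/20⌋ = 17 → R; lat ⌊74.2141/10⌋ = 7 → H.
Square: lon ⌊14.8930/2⌋ = 7; lat ⌊4.2141/1⌋ = 4.
Subsquare: lon ⌊0.8930/0.0833333⌋ = 10 → k; lat ⌊0.2141/0.0416667⌋ = 5 → f.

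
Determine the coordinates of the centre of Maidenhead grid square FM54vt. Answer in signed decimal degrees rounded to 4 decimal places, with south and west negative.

Field F=5, M=12: +5·20° lon, +12·10° lat → SW at lon -80°, lat 30°.
Square 5, 4: +5·2° lon, +4·1° lat → SW at lon -70°, lat 34°.
Subsquare v=21, t=19: +21·0.0833333° lon, +19·0.0416667° lat → SW at lon -68.25°, lat 34.7917°.
Cell spans 0.0833333° lon × 0.0416667° lat. Centre is SW corner plus half of each.
latitude 34.8125, longitude -68.2083.

34.8125, -68.2083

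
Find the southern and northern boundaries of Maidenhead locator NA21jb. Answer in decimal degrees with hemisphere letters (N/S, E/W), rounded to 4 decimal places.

88.9583° S, 88.9167° S

Field N=13, A=0: +13·20° lon, +0·10° lat → SW at lon 80°, lat -90°.
Square 2, 1: +2·2° lon, +1·1° lat → SW at lon 84°, lat -89°.
Subsquare j=9, b=1: +9·0.0833333° lon, +1·0.0416667° lat → SW at lon 84.75°, lat -88.9583°.
Cell spans 0.0833333° lon × 0.0416667° lat.
south 88.9583° S, north 88.9167° S.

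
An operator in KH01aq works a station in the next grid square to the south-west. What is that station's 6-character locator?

JH91xp

Longitude subsquare a = 0; −1 → -1, wraps to 23 = x, carry into square.
Longitude square 0; −1 → -1, wraps to 9, carry into field.
Longitude field K = 10; −1 → 9 = J.
Latitude subsquare q = 16; −1 → 15 = p.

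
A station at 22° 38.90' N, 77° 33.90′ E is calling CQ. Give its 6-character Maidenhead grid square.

Offset from 180°W / 90°S: lon 257.5650°, lat 112.6483°.
Field (20°×10°, letters A–R): 257.5650/20 → 12 → M, 112.6483/10 → 11 → L; chars ML.
Square (2°×1°, digits 0–9): 17.5650/2 → 8, 2.6483/1 → 2; chars 82.
Subsquare (5′×2.5′, letters a–x): 1.5650/0.0833333 → 18 → s, 0.6483/0.0416667 → 15 → p; chars sp.

ML82sp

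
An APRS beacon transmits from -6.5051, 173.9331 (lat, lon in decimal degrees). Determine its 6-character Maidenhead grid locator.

RI63xl

Offset from 180°W / 90°S: lon 353.9331°, lat 83.4949°.
Field (20°×10°, letters A–R): 353.9331/20 → 17 → R, 83.4949/10 → 8 → I; chars RI.
Square (2°×1°, digits 0–9): 13.9331/2 → 6, 3.4949/1 → 3; chars 63.
Subsquare (5′×2.5′, letters a–x): 1.9331/0.0833333 → 23 → x, 0.4949/0.0416667 → 11 → l; chars xl.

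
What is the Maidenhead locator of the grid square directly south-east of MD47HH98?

Longitude extended square 9; +1 → 10, wraps to 0, carry into subsquare.
Longitude subsquare h = 7; +1 → 8 = i.
Latitude extended square 8; −1 → 7.

MD47ih07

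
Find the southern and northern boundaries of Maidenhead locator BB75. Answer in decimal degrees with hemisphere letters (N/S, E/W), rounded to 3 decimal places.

Field B=1, B=1: +1·20° lon, +1·10° lat → SW at lon -160°, lat -80°.
Square 7, 5: +7·2° lon, +5·1° lat → SW at lon -146°, lat -75°.
Cell spans 2° lon × 1° lat.
south 75.000° S, north 74.000° S.

75.000° S, 74.000° S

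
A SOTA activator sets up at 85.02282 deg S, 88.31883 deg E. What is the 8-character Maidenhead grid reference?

NA44dx84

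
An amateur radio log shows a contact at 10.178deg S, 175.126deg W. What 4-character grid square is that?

Shift to the Maidenhead origin (180°W, 90°S): lon 4.87, lat 79.82.
Field (20°×10°, letters A–R): lon ⌊4.87/20⌋ = 0 → A; lat ⌊79.82/10⌋ = 7 → H.
Square (2°×1°, digits 0–9): lon ⌊4.87/2⌋ = 2; lat ⌊9.82/1⌋ = 9.

AH29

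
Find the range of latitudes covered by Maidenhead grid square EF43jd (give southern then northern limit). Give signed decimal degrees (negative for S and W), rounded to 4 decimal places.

Field E=4, F=5: +4·20° lon, +5·10° lat → SW at lon -100°, lat -40°.
Square 4, 3: +4·2° lon, +3·1° lat → SW at lon -92°, lat -37°.
Subsquare j=9, d=3: +9·0.0833333° lon, +3·0.0416667° lat → SW at lon -91.25°, lat -36.875°.
Cell spans 0.0833333° lon × 0.0416667° lat.
south -36.8750, north -36.8333.

-36.8750, -36.8333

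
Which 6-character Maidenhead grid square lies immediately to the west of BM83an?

Longitude subsquare a = 0; −1 → -1, wraps to 23 = x, carry into square.
Longitude square 8; −1 → 7.
The latitude characters are unchanged.

BM73xn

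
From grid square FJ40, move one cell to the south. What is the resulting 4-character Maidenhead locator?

FI49

Latitude square 0; −1 → -1, wraps to 9, carry into field.
Latitude field J = 9; −1 → 8 = I.
The longitude characters are unchanged.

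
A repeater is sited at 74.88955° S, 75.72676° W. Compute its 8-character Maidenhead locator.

Offset from 180°W / 90°S: lon 104.27324°, lat 15.11045°.
Field: lon ⌊104.27324/20⌋ = 5 → F; lat ⌊15.11045/10⌋ = 1 → B.
Square: lon ⌊4.27324/2⌋ = 2; lat ⌊5.11045/1⌋ = 5.
Subsquare: lon ⌊0.27324/0.0833333⌋ = 3 → d; lat ⌊0.11045/0.0416667⌋ = 2 → c.
Extended square: lon ⌊0.02324/0.00833333⌋ = 2; lat ⌊0.02712/0.00416667⌋ = 6.

FB25dc26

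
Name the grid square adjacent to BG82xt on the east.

BG92at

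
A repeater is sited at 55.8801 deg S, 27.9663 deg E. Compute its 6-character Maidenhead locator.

KD34xc

Offset from 180°W / 90°S: lon 207.9663°, lat 34.1199°.
Field: lon ⌊207.9663/20⌋ = 10 → K; lat ⌊34.1199/10⌋ = 3 → D.
Square: lon ⌊7.9663/2⌋ = 3; lat ⌊4.1199/1⌋ = 4.
Subsquare: lon ⌊1.9663/0.0833333⌋ = 23 → x; lat ⌊0.1199/0.0416667⌋ = 2 → c.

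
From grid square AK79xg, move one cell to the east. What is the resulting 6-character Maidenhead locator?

Longitude subsquare x = 23; +1 → 24, wraps to 0 = a, carry into square.
Longitude square 7; +1 → 8.
The latitude characters are unchanged.

AK89ag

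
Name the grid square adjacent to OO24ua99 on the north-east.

Longitude extended square 9; +1 → 10, wraps to 0, carry into subsquare.
Longitude subsquare u = 20; +1 → 21 = v.
Latitude extended square 9; +1 → 10, wraps to 0, carry into subsquare.
Latitude subsquare a = 0; +1 → 1 = b.

OO24vb00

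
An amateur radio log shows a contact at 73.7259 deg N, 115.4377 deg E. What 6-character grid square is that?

Add 180° to longitude and 90° to latitude: 295.4377, 163.7259.
Field: 295.4377/20 → 14 → O, 163.7259/10 → 16 → Q; chars OQ.
Square: 15.4377/2 → 7, 3.7259/1 → 3; chars 73.
Subsquare: 1.4377/0.0833333 → 17 → r, 0.7259/0.0416667 → 17 → r; chars rr.

OQ73rr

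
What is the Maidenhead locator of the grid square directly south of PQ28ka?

PQ27kx

Latitude subsquare a = 0; −1 → -1, wraps to 23 = x, carry into square.
Latitude square 8; −1 → 7.
The longitude characters are unchanged.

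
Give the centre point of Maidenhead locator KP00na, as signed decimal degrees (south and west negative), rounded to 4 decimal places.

60.0208, 21.1250

Field K=10, P=15: +10·20° lon, +15·10° lat → SW at lon 20°, lat 60°.
Square 0, 0: +0·2° lon, +0·1° lat → SW at lon 20°, lat 60°.
Subsquare n=13, a=0: +13·0.0833333° lon, +0·0.0416667° lat → SW at lon 21.0833°, lat 60°.
Cell spans 0.0833333° lon × 0.0416667° lat. Centre is SW corner plus half of each.
latitude 60.0208, longitude 21.1250.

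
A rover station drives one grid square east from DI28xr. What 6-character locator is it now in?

Longitude subsquare x = 23; +1 → 24, wraps to 0 = a, carry into square.
Longitude square 2; +1 → 3.
The latitude characters are unchanged.

DI38ar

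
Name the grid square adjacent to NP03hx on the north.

NP04ha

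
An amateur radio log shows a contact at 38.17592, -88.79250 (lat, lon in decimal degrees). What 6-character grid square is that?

Offset from 180°W / 90°S: lon 91.2075°, lat 128.1759°.
Field (20°×10°, letters A–R): 91.2075/20 → 4 → E, 128.1759/10 → 12 → M; chars EM.
Square (2°×1°, digits 0–9): 11.2075/2 → 5, 8.1759/1 → 8; chars 58.
Subsquare (5′×2.5′, letters a–x): 1.2075/0.0833333 → 14 → o, 0.1759/0.0416667 → 4 → e; chars oe.

EM58oe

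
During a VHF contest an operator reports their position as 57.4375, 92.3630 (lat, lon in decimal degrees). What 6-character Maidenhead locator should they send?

NO67ek

Offset from 180°W / 90°S: lon 272.3630°, lat 147.4375°.
Field: 272.3630/20 → 13 → N, 147.4375/10 → 14 → O; chars NO.
Square: 12.3630/2 → 6, 7.4375/1 → 7; chars 67.
Subsquare: 0.3630/0.0833333 → 4 → e, 0.4375/0.0416667 → 10 → k; chars ek.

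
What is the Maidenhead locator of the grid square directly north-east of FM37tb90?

FM37ub01

Longitude extended square 9; +1 → 10, wraps to 0, carry into subsquare.
Longitude subsquare t = 19; +1 → 20 = u.
Latitude extended square 0; +1 → 1.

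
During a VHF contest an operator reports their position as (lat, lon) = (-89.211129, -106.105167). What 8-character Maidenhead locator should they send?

DA60ws79

Add 180° to longitude and 90° to latitude: 73.89483, 0.78887.
Field: 73.89483/20 → 3 → D, 0.78887/10 → 0 → A; chars DA.
Square: 13.89483/2 → 6, 0.78887/1 → 0; chars 60.
Subsquare: 1.89483/0.0833333 → 22 → w, 0.78887/0.0416667 → 18 → s; chars ws.
Extended square: 0.06150/0.00833333 → 7, 0.03887/0.00416667 → 9; chars 79.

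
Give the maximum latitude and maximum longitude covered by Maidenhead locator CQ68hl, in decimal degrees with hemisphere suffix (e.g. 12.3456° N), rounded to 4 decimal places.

Field C=2, Q=16: +2·20° lon, +16·10° lat → SW at lon -140°, lat 70°.
Square 6, 8: +6·2° lon, +8·1° lat → SW at lon -128°, lat 78°.
Subsquare h=7, l=11: +7·0.0833333° lon, +11·0.0416667° lat → SW at lon -127.417°, lat 78.4583°.
Cell spans 0.0833333° lon × 0.0416667° lat. NE corner is SW corner plus one full cell.
latitude 78.5000° N, longitude 127.3333° W.

78.5000° N, 127.3333° W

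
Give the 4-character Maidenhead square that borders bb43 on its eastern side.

BB53

Longitude square 4; +1 → 5.
The latitude characters are unchanged.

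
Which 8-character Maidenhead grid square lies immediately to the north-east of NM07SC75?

NM07sc86

Longitude extended square 7; +1 → 8.
Latitude extended square 5; +1 → 6.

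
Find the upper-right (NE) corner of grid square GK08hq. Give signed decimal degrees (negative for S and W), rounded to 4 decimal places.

Field G=6, K=10: +6·20° lon, +10·10° lat → SW at lon -60°, lat 10°.
Square 0, 8: +0·2° lon, +8·1° lat → SW at lon -60°, lat 18°.
Subsquare h=7, q=16: +7·0.0833333° lon, +16·0.0416667° lat → SW at lon -59.4167°, lat 18.6667°.
Cell spans 0.0833333° lon × 0.0416667° lat. NE corner is SW corner plus one full cell.
latitude 18.7083, longitude -59.3333.

18.7083, -59.3333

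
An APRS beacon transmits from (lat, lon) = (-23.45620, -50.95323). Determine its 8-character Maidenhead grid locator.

Offset from 180°W / 90°S: lon 129.04677°, lat 66.54380°.
Field: 129.04677/20 → 6 → G, 66.54380/10 → 6 → G; chars GG.
Square: 9.04677/2 → 4, 6.54380/1 → 6; chars 46.
Subsquare: 1.04677/0.0833333 → 12 → m, 0.54380/0.0416667 → 13 → n; chars mn.
Extended square: 0.04677/0.00833333 → 5, 0.00213/0.00416667 → 0; chars 50.

GG46mn50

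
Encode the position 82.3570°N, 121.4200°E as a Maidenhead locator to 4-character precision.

PR02

Shift to the Maidenhead origin (180°W, 90°S): lon 301.42, lat 172.36.
Field: 301.42/20 → 15 → P, 172.36/10 → 17 → R; chars PR.
Square: 1.42/2 → 0, 2.36/1 → 2; chars 02.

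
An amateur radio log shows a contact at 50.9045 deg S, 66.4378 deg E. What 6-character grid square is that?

Shift to the Maidenhead origin (180°W, 90°S): lon 246.4378, lat 39.0955.
Field: lon ⌊246.4378/20⌋ = 12 → M; lat ⌊39.0955/10⌋ = 3 → D.
Square: lon ⌊6.4378/2⌋ = 3; lat ⌊9.0955/1⌋ = 9.
Subsquare: lon ⌊0.4378/0.0833333⌋ = 5 → f; lat ⌊0.0955/0.0416667⌋ = 2 → c.

MD39fc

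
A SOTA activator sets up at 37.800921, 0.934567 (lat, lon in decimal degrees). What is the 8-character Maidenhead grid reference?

JM07lt22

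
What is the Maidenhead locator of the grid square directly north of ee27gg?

EE27gh

Latitude subsquare g = 6; +1 → 7 = h.
The longitude characters are unchanged.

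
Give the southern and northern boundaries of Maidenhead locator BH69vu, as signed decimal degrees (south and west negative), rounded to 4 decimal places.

-10.1667, -10.1250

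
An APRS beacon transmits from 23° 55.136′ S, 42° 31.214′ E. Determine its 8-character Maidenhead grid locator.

LG16gb29

Add 180° to longitude and 90° to latitude: 222.52023, 66.08107.
Field: lon ⌊222.52023/20⌋ = 11 → L; lat ⌊66.08107/10⌋ = 6 → G.
Square: lon ⌊2.52023/2⌋ = 1; lat ⌊6.08107/1⌋ = 6.
Subsquare: lon ⌊0.52023/0.0833333⌋ = 6 → g; lat ⌊0.08107/0.0416667⌋ = 1 → b.
Extended square: lon ⌊0.02023/0.00833333⌋ = 2; lat ⌊0.03940/0.00416667⌋ = 9.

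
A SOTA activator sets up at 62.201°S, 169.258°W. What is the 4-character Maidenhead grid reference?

Shift to the Maidenhead origin (180°W, 90°S): lon 10.74, lat 27.80.
Field (20°×10°, letters A–R): 10.74/20 → 0 → A, 27.80/10 → 2 → C; chars AC.
Square (2°×1°, digits 0–9): 10.74/2 → 5, 7.80/1 → 7; chars 57.

AC57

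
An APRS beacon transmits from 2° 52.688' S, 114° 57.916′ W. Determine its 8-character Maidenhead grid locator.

Offset from 180°W / 90°S: lon 65.03473°, lat 87.12187°.
Field: 65.03473/20 → 3 → D, 87.12187/10 → 8 → I; chars DI.
Square: 5.03473/2 → 2, 7.12187/1 → 7; chars 27.
Subsquare: 1.03473/0.0833333 → 12 → m, 0.12187/0.0416667 → 2 → c; chars mc.
Extended square: 0.03473/0.00833333 → 4, 0.03853/0.00416667 → 9; chars 49.

DI27mc49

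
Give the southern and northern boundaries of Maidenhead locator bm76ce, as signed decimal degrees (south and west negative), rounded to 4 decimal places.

Field B=1, M=12: +1·20° lon, +12·10° lat → SW at lon -160°, lat 30°.
Square 7, 6: +7·2° lon, +6·1° lat → SW at lon -146°, lat 36°.
Subsquare c=2, e=4: +2·0.0833333° lon, +4·0.0416667° lat → SW at lon -145.833°, lat 36.1667°.
Cell spans 0.0833333° lon × 0.0416667° lat.
south 36.1667, north 36.2083.

36.1667, 36.2083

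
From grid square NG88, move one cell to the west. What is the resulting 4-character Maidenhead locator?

NG78

Longitude square 8; −1 → 7.
The latitude characters are unchanged.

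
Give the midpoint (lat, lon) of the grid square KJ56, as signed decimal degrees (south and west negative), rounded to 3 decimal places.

Field K=10, J=9: +10·20° lon, +9·10° lat → SW at lon 20°, lat 0°.
Square 5, 6: +5·2° lon, +6·1° lat → SW at lon 30°, lat 6°.
Cell spans 2° lon × 1° lat. Centre is SW corner plus half of each.
latitude 6.500, longitude 31.000.

6.500, 31.000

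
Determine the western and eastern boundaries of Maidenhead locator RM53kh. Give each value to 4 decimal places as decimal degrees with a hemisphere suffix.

170.8333° E, 170.9167° E

Field R=17, M=12: +17·20° lon, +12·10° lat → SW at lon 160°, lat 30°.
Square 5, 3: +5·2° lon, +3·1° lat → SW at lon 170°, lat 33°.
Subsquare k=10, h=7: +10·0.0833333° lon, +7·0.0416667° lat → SW at lon 170.833°, lat 33.2917°.
Cell spans 0.0833333° lon × 0.0416667° lat.
west 170.8333° E, east 170.9167° E.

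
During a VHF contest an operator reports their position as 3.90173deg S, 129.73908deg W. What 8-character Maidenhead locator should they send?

Shift to the Maidenhead origin (180°W, 90°S): lon 50.26092, lat 86.09827.
Field (20°×10°, letters A–R): 50.26092/20 → 2 → C, 86.09827/10 → 8 → I; chars CI.
Square (2°×1°, digits 0–9): 10.26092/2 → 5, 6.09827/1 → 6; chars 56.
Subsquare (5′×2.5′, letters a–x): 0.26092/0.0833333 → 3 → d, 0.09827/0.0416667 → 2 → c; chars dc.
Extended square (30″×15″, digits 0–9): 0.01092/0.00833333 → 1, 0.01494/0.00416667 → 3; chars 13.

CI56dc13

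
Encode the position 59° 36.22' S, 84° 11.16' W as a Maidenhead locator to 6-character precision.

Shift to the Maidenhead origin (180°W, 90°S): lon 95.8140, lat 30.3963.
Field: lon ⌊95.8140/20⌋ = 4 → E; lat ⌊30.3963/10⌋ = 3 → D.
Square: lon ⌊15.8140/2⌋ = 7; lat ⌊0.3963/1⌋ = 0.
Subsquare: lon ⌊1.8140/0.0833333⌋ = 21 → v; lat ⌊0.3963/0.0416667⌋ = 9 → j.

ED70vj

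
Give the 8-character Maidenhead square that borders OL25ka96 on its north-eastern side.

OL25la07

Longitude extended square 9; +1 → 10, wraps to 0, carry into subsquare.
Longitude subsquare k = 10; +1 → 11 = l.
Latitude extended square 6; +1 → 7.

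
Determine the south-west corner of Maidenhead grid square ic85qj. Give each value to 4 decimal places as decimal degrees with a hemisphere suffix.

64.6250° S, 2.6667° W

Field I=8, C=2: +8·20° lon, +2·10° lat → SW at lon -20°, lat -70°.
Square 8, 5: +8·2° lon, +5·1° lat → SW at lon -4°, lat -65°.
Subsquare q=16, j=9: +16·0.0833333° lon, +9·0.0416667° lat → SW at lon -2.66667°, lat -64.625°.
latitude 64.6250° S, longitude 2.6667° W.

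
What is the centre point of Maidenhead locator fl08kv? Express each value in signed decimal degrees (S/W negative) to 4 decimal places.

Field F=5, L=11: +5·20° lon, +11·10° lat → SW at lon -80°, lat 20°.
Square 0, 8: +0·2° lon, +8·1° lat → SW at lon -80°, lat 28°.
Subsquare k=10, v=21: +10·0.0833333° lon, +21·0.0416667° lat → SW at lon -79.1667°, lat 28.875°.
Cell spans 0.0833333° lon × 0.0416667° lat. Centre is SW corner plus half of each.
latitude 28.8958, longitude -79.1250.

28.8958, -79.1250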